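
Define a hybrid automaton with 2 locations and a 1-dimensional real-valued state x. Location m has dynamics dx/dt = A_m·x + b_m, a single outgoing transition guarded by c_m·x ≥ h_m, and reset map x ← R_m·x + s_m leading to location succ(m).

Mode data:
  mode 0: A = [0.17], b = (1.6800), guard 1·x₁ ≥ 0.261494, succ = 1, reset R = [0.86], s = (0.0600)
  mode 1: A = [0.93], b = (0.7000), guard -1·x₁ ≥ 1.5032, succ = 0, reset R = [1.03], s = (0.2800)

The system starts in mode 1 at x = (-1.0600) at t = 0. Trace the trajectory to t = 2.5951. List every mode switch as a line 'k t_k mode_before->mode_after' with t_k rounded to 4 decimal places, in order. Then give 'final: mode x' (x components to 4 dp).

1 0.9601 1->0
2 1.9217 0->1
final: 1 1.1882

Mode 1: guard c·x = 1.5032 hit at Δt = 0.9601 (t = 0.9601), x⁻ = (-1.5032) → reset → x⁺ = (-1.2683), jump to mode 0
Mode 0: guard c·x = 0.2615 hit at Δt = 0.9616 (t = 1.9217), x⁻ = (0.2615) → reset → x⁺ = (0.2849), jump to mode 1
Mode 1: flow for 0.6734 to horizon, guard not reached → x = (1.1882)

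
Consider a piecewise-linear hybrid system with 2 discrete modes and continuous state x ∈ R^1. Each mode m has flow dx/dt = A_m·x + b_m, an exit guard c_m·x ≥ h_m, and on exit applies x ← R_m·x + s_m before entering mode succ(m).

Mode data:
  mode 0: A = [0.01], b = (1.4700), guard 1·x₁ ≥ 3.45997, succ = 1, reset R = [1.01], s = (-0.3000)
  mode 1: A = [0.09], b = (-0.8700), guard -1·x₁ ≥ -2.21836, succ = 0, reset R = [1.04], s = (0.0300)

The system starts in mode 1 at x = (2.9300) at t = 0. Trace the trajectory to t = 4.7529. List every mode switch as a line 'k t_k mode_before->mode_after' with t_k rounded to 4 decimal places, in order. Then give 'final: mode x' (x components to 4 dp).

1 1.1158 1->0
2 1.8649 0->1
3 3.4258 1->0
4 4.1749 0->1
final: 1 2.8490

Mode 1: guard c·x = -2.2184 hit at Δt = 1.1158 (t = 1.1158), x⁻ = (2.2184) → reset → x⁺ = (2.3371), jump to mode 0
Mode 0: guard c·x = 3.4600 hit at Δt = 0.7491 (t = 1.8649), x⁻ = (3.4600) → reset → x⁺ = (3.1946), jump to mode 1
Mode 1: guard c·x = -2.2184 hit at Δt = 1.5610 (t = 3.4258), x⁻ = (2.2184) → reset → x⁺ = (2.3371), jump to mode 0
Mode 0: guard c·x = 3.4600 hit at Δt = 0.7491 (t = 4.1749), x⁻ = (3.4600) → reset → x⁺ = (3.1946), jump to mode 1
Mode 1: flow for 0.5780 to horizon, guard not reached → x = (2.8490)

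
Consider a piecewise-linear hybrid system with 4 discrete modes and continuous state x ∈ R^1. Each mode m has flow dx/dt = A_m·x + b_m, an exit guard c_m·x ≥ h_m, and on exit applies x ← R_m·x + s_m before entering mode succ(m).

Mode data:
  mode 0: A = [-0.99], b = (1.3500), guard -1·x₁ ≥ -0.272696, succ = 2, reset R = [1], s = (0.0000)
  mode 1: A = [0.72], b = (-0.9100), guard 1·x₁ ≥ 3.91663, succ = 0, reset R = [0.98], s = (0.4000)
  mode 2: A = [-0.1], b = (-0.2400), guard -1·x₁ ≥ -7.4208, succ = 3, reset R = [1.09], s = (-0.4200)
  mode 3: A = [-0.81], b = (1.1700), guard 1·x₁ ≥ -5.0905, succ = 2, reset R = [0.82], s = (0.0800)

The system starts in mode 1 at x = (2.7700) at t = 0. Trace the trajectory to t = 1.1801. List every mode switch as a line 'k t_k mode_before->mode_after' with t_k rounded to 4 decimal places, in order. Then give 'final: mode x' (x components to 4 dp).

Mode 1: guard c·x = 3.9166 hit at Δt = 0.7862 (t = 0.7862), x⁻ = (3.9166) → reset → x⁺ = (4.2383), jump to mode 0
Mode 0: flow for 0.3939 to horizon, guard not reached → x = (3.3100)

1 0.7862 1->0
final: 0 3.3100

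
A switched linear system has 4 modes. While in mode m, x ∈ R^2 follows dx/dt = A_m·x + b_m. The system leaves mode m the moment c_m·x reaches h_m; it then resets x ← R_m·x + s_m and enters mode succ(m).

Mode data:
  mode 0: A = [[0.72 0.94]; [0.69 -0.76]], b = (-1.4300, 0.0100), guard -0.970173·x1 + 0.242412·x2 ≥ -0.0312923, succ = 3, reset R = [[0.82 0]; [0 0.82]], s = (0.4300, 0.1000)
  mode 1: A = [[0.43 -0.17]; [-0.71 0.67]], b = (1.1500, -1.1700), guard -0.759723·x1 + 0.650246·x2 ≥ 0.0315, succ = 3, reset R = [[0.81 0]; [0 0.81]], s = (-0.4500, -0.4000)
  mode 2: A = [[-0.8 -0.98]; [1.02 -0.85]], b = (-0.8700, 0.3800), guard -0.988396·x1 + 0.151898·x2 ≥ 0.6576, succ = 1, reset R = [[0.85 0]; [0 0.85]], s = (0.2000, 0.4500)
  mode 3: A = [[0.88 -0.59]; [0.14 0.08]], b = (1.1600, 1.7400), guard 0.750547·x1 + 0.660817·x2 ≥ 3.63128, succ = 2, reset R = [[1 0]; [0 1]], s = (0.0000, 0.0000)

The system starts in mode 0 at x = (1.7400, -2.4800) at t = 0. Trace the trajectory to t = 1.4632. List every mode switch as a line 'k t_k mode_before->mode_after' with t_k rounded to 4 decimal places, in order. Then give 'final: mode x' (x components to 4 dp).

1 0.8269 0->3
final: 3 1.5331 0.4246

Mode 0: guard c·x = -0.0313 hit at Δt = 0.8269 (t = 0.8269), x⁻ = (-0.2269, -1.0373) → reset → x⁺ = (0.2439, -0.7506), jump to mode 3
Mode 3: flow for 0.6363 to horizon, guard not reached → x = (1.5331, 0.4246)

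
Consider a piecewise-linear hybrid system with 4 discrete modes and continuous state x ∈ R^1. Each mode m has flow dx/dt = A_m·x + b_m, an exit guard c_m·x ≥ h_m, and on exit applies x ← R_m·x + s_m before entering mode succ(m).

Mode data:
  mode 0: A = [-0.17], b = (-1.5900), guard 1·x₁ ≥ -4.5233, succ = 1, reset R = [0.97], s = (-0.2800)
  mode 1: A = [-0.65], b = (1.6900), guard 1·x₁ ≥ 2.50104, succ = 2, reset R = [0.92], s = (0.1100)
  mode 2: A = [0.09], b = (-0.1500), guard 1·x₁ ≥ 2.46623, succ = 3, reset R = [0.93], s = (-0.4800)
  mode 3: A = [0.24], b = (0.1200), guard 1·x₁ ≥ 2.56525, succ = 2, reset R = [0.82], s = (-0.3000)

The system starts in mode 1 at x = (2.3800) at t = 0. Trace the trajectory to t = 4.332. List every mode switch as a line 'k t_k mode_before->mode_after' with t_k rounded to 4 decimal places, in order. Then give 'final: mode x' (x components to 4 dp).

1 1.2291 1->2
2 2.0250 2->3
3 3.1972 3->2
final: 2 1.8182

Mode 1: guard c·x = 2.5010 hit at Δt = 1.2291 (t = 1.2291), x⁻ = (2.5010) → reset → x⁺ = (2.4110), jump to mode 2
Mode 2: guard c·x = 2.4662 hit at Δt = 0.7959 (t = 2.0250), x⁻ = (2.4662) → reset → x⁺ = (1.8136), jump to mode 3
Mode 3: guard c·x = 2.5652 hit at Δt = 1.1722 (t = 3.1972), x⁻ = (2.5652) → reset → x⁺ = (1.8035), jump to mode 2
Mode 2: flow for 1.1348 to horizon, guard not reached → x = (1.8182)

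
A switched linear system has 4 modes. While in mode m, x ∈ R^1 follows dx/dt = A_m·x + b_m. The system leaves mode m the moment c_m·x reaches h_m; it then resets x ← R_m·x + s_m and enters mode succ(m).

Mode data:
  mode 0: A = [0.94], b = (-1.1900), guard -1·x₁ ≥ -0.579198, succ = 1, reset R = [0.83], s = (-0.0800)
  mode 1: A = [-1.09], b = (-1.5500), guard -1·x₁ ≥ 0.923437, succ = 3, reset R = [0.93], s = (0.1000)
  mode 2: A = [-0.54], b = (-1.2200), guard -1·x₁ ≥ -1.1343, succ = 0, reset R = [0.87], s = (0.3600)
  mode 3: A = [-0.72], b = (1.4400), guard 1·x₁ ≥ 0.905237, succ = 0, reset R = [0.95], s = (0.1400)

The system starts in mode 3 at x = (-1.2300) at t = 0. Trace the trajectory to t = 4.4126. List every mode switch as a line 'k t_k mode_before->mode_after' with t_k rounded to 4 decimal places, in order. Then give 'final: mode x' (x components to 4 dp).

Mode 3: guard c·x = 0.9052 hit at Δt = 1.5027 (t = 1.5027), x⁻ = (0.9052) → reset → x⁺ = (1.0000), jump to mode 0
Mode 0: guard c·x = -0.5792 hit at Δt = 1.0091 (t = 2.5118), x⁻ = (0.5792) → reset → x⁺ = (0.4007), jump to mode 1
Mode 1: guard c·x = 0.9234 hit at Δt = 1.1893 (t = 3.7011), x⁻ = (-0.9234) → reset → x⁺ = (-0.7588), jump to mode 3
Mode 3: flow for 0.7115 to horizon, guard not reached → x = (0.3471)

1 1.5027 3->0
2 2.5118 0->1
3 3.7011 1->3
final: 3 0.3471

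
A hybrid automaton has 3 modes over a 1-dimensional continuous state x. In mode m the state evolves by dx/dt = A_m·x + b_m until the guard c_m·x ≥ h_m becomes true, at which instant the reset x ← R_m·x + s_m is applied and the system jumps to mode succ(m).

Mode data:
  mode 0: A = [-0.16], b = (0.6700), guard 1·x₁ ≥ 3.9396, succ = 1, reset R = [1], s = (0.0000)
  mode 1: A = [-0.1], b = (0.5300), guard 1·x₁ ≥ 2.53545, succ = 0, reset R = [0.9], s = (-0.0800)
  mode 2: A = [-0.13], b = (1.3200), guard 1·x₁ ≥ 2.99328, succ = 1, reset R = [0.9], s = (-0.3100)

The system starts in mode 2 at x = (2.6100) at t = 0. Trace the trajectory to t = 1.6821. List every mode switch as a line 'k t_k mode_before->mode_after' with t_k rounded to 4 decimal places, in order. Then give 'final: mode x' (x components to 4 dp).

1 0.4011 2->1
2 0.9346 1->0
final: 0 2.4257

Mode 2: guard c·x = 2.9933 hit at Δt = 0.4011 (t = 0.4011), x⁻ = (2.9933) → reset → x⁺ = (2.3840), jump to mode 1
Mode 1: guard c·x = 2.5354 hit at Δt = 0.5335 (t = 0.9346), x⁻ = (2.5354) → reset → x⁺ = (2.2019), jump to mode 0
Mode 0: flow for 0.7475 to horizon, guard not reached → x = (2.4257)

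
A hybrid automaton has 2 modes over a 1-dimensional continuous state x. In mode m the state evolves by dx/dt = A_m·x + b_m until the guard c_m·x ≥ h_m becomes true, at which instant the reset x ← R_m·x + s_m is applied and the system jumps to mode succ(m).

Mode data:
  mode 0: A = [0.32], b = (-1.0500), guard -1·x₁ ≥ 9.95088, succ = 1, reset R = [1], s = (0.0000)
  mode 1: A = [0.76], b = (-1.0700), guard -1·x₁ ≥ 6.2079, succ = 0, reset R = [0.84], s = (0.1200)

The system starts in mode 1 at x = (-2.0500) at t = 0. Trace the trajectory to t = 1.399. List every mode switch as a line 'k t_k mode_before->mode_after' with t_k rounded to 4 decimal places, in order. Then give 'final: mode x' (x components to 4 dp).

Mode 1: guard c·x = 6.2079 hit at Δt = 1.0389 (t = 1.0389), x⁻ = (-6.2079) → reset → x⁺ = (-5.0946), jump to mode 0
Mode 0: flow for 0.3601 to horizon, guard not reached → x = (-6.1176)

1 1.0389 1->0
final: 0 -6.1176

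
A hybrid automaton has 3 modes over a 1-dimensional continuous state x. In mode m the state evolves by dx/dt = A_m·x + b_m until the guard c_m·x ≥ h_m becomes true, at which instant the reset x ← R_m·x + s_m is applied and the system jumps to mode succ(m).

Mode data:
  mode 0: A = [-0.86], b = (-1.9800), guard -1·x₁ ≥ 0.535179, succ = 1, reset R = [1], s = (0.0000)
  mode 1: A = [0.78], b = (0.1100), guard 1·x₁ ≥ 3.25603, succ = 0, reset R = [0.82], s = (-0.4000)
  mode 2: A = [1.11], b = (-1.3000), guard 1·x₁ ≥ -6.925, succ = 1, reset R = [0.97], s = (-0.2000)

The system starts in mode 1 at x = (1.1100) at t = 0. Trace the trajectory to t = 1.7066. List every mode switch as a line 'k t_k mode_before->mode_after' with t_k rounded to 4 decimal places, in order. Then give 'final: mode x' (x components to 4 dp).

Mode 1: guard c·x = 3.2560 hit at Δt = 1.2807 (t = 1.2807), x⁻ = (3.2560) → reset → x⁺ = (2.2699), jump to mode 0
Mode 0: flow for 0.4259 to horizon, guard not reached → x = (0.8677)

1 1.2807 1->0
final: 0 0.8677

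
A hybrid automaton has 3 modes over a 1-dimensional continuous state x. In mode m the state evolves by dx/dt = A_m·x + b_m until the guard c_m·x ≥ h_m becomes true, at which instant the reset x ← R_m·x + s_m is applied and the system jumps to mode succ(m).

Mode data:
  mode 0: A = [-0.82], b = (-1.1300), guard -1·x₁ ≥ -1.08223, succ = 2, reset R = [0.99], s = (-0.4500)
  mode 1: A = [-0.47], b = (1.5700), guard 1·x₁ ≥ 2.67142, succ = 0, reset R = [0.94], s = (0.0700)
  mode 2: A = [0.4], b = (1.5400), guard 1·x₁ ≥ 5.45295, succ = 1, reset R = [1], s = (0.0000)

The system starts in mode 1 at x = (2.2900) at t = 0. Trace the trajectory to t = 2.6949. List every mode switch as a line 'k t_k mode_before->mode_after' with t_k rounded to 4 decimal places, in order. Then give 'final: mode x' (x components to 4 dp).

1 0.9599 1->0
2 1.5401 0->2
final: 2 3.2466

Mode 1: guard c·x = 2.6714 hit at Δt = 0.9599 (t = 0.9599), x⁻ = (2.6714) → reset → x⁺ = (2.5811), jump to mode 0
Mode 0: guard c·x = -1.0822 hit at Δt = 0.5802 (t = 1.5401), x⁻ = (1.0822) → reset → x⁺ = (0.6214), jump to mode 2
Mode 2: flow for 1.1548 to horizon, guard not reached → x = (3.2466)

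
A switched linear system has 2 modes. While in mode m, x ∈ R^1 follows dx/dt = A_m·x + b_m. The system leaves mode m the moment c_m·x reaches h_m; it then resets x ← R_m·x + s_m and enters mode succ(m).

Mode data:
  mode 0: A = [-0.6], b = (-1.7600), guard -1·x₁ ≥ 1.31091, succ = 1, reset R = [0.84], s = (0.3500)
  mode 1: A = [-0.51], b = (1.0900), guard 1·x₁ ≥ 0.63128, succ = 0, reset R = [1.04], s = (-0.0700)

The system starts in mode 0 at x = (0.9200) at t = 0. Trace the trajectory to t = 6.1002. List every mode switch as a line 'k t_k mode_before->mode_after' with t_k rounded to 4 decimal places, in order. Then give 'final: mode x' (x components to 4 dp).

1 1.4417 0->1
2 2.7187 1->0
3 4.0095 0->1
4 5.2865 1->0
final: 0 -0.7731

Mode 0: guard c·x = 1.3109 hit at Δt = 1.4417 (t = 1.4417), x⁻ = (-1.3109) → reset → x⁺ = (-0.7512), jump to mode 1
Mode 1: guard c·x = 0.6313 hit at Δt = 1.2770 (t = 2.7187), x⁻ = (0.6313) → reset → x⁺ = (0.5865), jump to mode 0
Mode 0: guard c·x = 1.3109 hit at Δt = 1.2908 (t = 4.0095), x⁻ = (-1.3109) → reset → x⁺ = (-0.7512), jump to mode 1
Mode 1: guard c·x = 0.6313 hit at Δt = 1.2770 (t = 5.2865), x⁻ = (0.6313) → reset → x⁺ = (0.5865), jump to mode 0
Mode 0: flow for 0.8137 to horizon, guard not reached → x = (-0.7731)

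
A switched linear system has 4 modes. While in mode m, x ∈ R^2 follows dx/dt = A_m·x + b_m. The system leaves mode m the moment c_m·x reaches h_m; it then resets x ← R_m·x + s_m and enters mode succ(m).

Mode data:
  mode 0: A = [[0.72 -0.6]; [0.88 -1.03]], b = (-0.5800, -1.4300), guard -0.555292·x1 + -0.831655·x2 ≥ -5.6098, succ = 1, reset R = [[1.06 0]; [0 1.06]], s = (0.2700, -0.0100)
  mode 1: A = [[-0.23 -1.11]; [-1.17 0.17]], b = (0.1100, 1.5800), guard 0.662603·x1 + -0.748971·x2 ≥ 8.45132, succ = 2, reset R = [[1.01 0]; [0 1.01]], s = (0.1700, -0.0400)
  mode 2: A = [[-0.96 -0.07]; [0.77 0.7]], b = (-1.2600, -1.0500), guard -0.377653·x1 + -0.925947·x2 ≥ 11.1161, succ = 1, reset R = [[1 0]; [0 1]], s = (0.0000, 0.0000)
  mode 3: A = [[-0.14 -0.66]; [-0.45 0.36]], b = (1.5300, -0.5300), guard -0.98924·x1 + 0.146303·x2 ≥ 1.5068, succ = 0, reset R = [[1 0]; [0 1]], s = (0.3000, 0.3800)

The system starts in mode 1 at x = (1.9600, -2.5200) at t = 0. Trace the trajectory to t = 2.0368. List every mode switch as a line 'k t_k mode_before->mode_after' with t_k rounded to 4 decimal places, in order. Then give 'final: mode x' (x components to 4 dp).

Mode 1: guard c·x = 8.4513 hit at Δt = 1.0860 (t = 1.0860), x⁻ = (5.8353, -6.1215) → reset → x⁺ = (6.0636, -6.2228), jump to mode 2
Mode 2: flow for 0.9508 to horizon, guard not reached → x = (1.9825, -9.4448)

1 1.0860 1->2
final: 2 1.9825 -9.4448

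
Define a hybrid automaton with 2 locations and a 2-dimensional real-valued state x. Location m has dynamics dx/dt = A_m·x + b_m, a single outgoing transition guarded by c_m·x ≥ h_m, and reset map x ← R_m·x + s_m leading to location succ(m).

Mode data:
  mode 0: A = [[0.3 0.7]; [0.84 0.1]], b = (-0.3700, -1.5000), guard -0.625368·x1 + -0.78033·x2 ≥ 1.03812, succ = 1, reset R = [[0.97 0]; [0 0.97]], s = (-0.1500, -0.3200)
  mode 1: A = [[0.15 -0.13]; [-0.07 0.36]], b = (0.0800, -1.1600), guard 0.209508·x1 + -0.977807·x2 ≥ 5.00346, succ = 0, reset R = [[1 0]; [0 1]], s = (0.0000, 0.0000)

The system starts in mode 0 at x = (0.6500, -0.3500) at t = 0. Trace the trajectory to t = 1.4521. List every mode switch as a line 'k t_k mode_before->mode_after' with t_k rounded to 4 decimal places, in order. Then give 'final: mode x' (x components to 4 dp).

1 0.7864 0->1
final: 1 0.1028 -2.9258

Mode 0: guard c·x = 1.0381 hit at Δt = 0.7864 (t = 0.7864), x⁻ = (0.0086, -1.3373) → reset → x⁺ = (-0.1417, -1.6171), jump to mode 1
Mode 1: flow for 0.6657 to horizon, guard not reached → x = (0.1028, -2.9258)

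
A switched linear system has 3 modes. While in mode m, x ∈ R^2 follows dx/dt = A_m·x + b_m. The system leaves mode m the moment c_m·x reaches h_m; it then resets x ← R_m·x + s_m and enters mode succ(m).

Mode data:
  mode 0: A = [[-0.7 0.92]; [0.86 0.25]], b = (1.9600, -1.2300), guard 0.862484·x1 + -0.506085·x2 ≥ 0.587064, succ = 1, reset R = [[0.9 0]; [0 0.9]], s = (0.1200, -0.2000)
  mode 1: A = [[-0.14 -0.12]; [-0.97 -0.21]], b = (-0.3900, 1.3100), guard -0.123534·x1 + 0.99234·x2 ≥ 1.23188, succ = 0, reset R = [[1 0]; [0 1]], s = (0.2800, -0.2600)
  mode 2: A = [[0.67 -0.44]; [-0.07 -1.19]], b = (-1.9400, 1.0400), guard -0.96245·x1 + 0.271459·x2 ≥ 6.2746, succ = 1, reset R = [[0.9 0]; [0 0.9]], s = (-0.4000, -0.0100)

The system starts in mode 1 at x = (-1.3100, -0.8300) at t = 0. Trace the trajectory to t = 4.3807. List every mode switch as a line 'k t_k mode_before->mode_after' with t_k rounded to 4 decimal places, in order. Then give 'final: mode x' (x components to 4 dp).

Mode 1: guard c·x = 1.2319 hit at Δt = 0.7221 (t = 0.7221), x⁻ = (-1.4639, 1.0592) → reset → x⁺ = (-1.1839, 0.7992), jump to mode 0
Mode 0: guard c·x = 0.5871 hit at Δt = 0.7614 (t = 1.4835), x⁻ = (0.5549, -0.2144) → reset → x⁺ = (0.6194, -0.3930), jump to mode 1
Mode 1: guard c·x = 1.2319 hit at Δt = 1.6295 (t = 3.1130), x⁻ = (-0.1437, 1.2235) → reset → x⁺ = (0.1363, 0.9635), jump to mode 0
Mode 0: guard c·x = 0.5871 hit at Δt = 0.4392 (t = 3.5523), x⁻ = (1.1303, 0.7663) → reset → x⁺ = (1.1373, 0.4896), jump to mode 1
Mode 1: flow for 0.8284 to horizon, guard not reached → x = (0.6517, 0.7548)

1 0.7221 1->0
2 1.4835 0->1
3 3.1130 1->0
4 3.5523 0->1
final: 1 0.6517 0.7548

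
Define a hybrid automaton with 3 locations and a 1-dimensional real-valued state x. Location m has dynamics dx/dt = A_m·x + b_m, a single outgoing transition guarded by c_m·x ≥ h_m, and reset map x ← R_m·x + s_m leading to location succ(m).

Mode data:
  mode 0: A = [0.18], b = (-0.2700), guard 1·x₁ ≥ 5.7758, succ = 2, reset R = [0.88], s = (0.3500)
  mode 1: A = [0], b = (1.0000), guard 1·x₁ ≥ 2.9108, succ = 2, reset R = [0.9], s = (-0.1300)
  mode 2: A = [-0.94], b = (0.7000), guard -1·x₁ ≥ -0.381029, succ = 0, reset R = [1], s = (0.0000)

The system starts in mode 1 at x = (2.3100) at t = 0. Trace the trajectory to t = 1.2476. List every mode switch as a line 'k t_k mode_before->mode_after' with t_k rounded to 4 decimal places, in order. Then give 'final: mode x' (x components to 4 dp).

1 0.6008 1->2
final: 2 1.6948

Mode 1: guard c·x = 2.9108 hit at Δt = 0.6008 (t = 0.6008), x⁻ = (2.9108) → reset → x⁺ = (2.4897), jump to mode 2
Mode 2: flow for 0.6468 to horizon, guard not reached → x = (1.6948)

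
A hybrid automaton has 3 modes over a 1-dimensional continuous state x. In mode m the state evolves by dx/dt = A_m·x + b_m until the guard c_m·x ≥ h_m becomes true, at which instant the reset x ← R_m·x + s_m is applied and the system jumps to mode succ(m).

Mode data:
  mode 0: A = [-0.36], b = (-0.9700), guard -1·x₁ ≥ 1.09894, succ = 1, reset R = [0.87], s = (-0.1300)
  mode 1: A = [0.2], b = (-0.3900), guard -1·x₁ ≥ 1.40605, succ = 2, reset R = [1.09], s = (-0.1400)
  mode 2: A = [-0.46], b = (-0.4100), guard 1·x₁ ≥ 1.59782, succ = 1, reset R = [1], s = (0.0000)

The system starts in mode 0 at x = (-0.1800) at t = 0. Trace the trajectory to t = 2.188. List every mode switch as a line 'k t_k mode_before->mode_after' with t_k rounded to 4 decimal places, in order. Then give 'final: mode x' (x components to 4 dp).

1 1.2635 0->1
2 1.7645 1->2
final: 2 -1.5343

Mode 0: guard c·x = 1.0989 hit at Δt = 1.2635 (t = 1.2635), x⁻ = (-1.0989) → reset → x⁺ = (-1.0861), jump to mode 1
Mode 1: guard c·x = 1.4061 hit at Δt = 0.5010 (t = 1.7645), x⁻ = (-1.4061) → reset → x⁺ = (-1.6726), jump to mode 2
Mode 2: flow for 0.4235 to horizon, guard not reached → x = (-1.5343)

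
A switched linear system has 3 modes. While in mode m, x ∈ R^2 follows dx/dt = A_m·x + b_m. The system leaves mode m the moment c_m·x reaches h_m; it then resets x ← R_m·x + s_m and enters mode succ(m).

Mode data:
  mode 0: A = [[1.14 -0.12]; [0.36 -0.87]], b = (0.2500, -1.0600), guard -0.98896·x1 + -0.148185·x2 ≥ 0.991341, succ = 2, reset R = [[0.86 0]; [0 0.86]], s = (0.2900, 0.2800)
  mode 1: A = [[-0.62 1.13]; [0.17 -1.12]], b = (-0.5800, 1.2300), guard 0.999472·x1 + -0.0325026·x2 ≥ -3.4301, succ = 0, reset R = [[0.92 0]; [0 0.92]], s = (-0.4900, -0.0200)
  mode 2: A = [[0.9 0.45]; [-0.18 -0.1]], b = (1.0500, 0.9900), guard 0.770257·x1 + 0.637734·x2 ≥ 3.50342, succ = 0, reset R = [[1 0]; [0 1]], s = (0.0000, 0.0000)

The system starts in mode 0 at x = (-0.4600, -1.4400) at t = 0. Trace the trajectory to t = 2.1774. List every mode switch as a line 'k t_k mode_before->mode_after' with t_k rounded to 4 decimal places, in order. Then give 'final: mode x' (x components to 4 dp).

1 1.3426 0->2
final: 2 0.1726 -0.0825

Mode 0: guard c·x = 0.9913 hit at Δt = 1.3426 (t = 1.3426), x⁻ = (-0.7833, -1.4620) → reset → x⁺ = (-0.3837, -0.9773), jump to mode 2
Mode 2: flow for 0.8348 to horizon, guard not reached → x = (0.1726, -0.0825)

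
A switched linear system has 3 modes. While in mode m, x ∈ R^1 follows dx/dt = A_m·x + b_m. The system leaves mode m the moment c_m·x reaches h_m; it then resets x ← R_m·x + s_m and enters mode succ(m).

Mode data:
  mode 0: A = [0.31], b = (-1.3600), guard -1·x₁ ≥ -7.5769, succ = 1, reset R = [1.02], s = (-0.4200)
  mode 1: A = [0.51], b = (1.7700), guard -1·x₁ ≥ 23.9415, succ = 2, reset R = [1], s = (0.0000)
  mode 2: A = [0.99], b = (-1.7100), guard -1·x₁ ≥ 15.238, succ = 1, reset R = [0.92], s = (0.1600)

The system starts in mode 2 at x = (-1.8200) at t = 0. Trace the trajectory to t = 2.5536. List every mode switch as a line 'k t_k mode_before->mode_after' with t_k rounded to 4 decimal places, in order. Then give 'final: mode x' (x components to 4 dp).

Mode 2: guard c·x = 15.2380 hit at Δt = 1.5808 (t = 1.5808), x⁻ = (-15.2380) → reset → x⁺ = (-13.8590), jump to mode 1
Mode 1: flow for 0.9728 to horizon, guard not reached → x = (-20.5320)

1 1.5808 2->1
final: 1 -20.5320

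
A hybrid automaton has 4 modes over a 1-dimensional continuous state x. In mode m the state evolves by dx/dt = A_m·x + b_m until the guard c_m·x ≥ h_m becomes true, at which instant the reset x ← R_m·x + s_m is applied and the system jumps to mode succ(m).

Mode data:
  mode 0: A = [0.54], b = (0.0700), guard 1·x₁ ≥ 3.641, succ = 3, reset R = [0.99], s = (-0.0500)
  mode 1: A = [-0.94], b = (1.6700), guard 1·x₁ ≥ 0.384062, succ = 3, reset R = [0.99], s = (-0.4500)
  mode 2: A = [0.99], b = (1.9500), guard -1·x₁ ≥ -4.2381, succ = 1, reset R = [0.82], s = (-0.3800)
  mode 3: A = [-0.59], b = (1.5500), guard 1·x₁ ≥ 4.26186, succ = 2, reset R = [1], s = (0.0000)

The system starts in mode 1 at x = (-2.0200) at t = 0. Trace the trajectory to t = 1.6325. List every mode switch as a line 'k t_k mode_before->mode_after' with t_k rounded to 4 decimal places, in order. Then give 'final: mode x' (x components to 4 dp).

1 1.0670 1->3
final: 3 0.6953

Mode 1: guard c·x = 0.3841 hit at Δt = 1.0670 (t = 1.0670), x⁻ = (0.3841) → reset → x⁺ = (-0.0698), jump to mode 3
Mode 3: flow for 0.5655 to horizon, guard not reached → x = (0.6953)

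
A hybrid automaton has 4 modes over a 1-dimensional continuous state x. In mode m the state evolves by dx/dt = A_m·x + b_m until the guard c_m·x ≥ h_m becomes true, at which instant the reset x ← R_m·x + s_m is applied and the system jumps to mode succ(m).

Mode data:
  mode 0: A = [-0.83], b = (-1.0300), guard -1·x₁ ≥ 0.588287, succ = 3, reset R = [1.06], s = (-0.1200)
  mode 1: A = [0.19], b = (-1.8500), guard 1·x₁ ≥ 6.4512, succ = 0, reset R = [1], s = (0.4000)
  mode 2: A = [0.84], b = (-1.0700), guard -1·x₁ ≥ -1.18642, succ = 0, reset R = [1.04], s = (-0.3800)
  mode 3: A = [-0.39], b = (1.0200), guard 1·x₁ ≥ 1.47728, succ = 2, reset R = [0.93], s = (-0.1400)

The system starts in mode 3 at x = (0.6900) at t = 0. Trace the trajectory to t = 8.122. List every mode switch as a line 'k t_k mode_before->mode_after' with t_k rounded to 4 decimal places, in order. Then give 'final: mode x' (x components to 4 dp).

Mode 3: guard c·x = 1.4773 hit at Δt = 1.3481 (t = 1.3481), x⁻ = (1.4773) → reset → x⁺ = (1.2339), jump to mode 2
Mode 2: guard c·x = -1.1864 hit at Δt = 0.9322 (t = 2.2803), x⁻ = (1.1864) → reset → x⁺ = (0.8539), jump to mode 0
Mode 0: guard c·x = 0.5883 hit at Δt = 1.4050 (t = 3.6853), x⁻ = (-0.5883) → reset → x⁺ = (-0.7436), jump to mode 3
Mode 3: guard c·x = 1.4773 hit at Δt = 2.7751 (t = 6.4603), x⁻ = (1.4773) → reset → x⁺ = (1.2339), jump to mode 2
Mode 2: guard c·x = -1.1864 hit at Δt = 0.9322 (t = 7.3925), x⁻ = (1.1864) → reset → x⁺ = (0.8539), jump to mode 0
Mode 0: flow for 0.7295 to horizon, guard not reached → x = (-0.0976)

1 1.3481 3->2
2 2.2803 2->0
3 3.6853 0->3
4 6.4603 3->2
5 7.3925 2->0
final: 0 -0.0976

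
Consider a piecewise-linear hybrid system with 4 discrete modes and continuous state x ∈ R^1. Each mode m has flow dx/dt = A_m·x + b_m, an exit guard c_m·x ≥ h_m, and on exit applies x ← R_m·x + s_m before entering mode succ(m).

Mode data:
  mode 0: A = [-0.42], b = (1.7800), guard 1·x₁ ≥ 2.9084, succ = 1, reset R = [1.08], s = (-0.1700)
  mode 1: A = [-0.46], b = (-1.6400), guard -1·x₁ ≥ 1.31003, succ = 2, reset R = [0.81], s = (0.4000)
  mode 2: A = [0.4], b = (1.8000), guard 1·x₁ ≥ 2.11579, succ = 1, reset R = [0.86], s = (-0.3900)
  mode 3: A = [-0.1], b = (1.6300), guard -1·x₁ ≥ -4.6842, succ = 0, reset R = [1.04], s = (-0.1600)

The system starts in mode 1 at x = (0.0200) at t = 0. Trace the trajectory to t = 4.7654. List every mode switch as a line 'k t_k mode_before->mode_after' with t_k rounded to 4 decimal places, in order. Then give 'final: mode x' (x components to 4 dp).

Mode 1: guard c·x = 1.3100 hit at Δt = 1.0078 (t = 1.0078), x⁻ = (-1.3100) → reset → x⁺ = (-0.6611), jump to mode 2
Mode 2: guard c·x = 2.1158 hit at Δt = 1.3607 (t = 2.3685), x⁻ = (2.1158) → reset → x⁺ = (1.4296), jump to mode 1
Mode 1: guard c·x = 1.3100 hit at Δt = 1.7286 (t = 4.0971), x⁻ = (-1.3100) → reset → x⁺ = (-0.6611), jump to mode 2
Mode 2: flow for 0.6683 to horizon, guard not reached → x = (0.5153)

1 1.0078 1->2
2 2.3685 2->1
3 4.0971 1->2
final: 2 0.5153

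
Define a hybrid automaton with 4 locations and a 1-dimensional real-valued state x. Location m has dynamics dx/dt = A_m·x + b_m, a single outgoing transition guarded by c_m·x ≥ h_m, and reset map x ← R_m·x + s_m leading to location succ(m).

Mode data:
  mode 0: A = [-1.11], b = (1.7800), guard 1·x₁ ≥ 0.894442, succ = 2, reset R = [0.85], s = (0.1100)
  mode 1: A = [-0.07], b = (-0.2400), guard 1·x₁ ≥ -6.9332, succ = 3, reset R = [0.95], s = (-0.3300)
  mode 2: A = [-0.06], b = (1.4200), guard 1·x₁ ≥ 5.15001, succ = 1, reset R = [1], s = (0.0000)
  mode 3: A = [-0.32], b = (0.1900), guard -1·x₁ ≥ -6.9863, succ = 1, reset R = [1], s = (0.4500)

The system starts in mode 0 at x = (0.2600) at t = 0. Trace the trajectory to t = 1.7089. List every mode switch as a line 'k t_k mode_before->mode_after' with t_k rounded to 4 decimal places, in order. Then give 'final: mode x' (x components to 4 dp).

Mode 0: guard c·x = 0.8944 hit at Δt = 0.5757 (t = 0.5757), x⁻ = (0.8944) → reset → x⁺ = (0.8703), jump to mode 2
Mode 2: flow for 1.1332 to horizon, guard not reached → x = (2.3687)

1 0.5757 0->2
final: 2 2.3687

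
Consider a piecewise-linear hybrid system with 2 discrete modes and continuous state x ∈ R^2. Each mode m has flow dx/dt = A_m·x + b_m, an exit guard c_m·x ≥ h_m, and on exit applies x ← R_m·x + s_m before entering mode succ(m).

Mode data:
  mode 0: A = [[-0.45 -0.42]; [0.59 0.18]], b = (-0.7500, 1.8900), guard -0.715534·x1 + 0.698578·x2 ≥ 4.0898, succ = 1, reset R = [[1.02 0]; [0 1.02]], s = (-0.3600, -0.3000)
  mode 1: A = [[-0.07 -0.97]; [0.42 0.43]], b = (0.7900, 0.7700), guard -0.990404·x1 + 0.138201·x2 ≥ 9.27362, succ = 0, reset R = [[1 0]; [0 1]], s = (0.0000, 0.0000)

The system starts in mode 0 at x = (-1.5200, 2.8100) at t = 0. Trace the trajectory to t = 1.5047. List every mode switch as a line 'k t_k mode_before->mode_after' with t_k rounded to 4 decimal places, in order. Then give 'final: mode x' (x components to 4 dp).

1 0.5620 0->1
final: 1 -5.0862 4.0940

Mode 0: guard c·x = 4.0898 hit at Δt = 0.5620 (t = 0.5620), x⁻ = (-2.2247, 3.5757) → reset → x⁺ = (-2.6292, 3.3472), jump to mode 1
Mode 1: flow for 0.9427 to horizon, guard not reached → x = (-5.0862, 4.0940)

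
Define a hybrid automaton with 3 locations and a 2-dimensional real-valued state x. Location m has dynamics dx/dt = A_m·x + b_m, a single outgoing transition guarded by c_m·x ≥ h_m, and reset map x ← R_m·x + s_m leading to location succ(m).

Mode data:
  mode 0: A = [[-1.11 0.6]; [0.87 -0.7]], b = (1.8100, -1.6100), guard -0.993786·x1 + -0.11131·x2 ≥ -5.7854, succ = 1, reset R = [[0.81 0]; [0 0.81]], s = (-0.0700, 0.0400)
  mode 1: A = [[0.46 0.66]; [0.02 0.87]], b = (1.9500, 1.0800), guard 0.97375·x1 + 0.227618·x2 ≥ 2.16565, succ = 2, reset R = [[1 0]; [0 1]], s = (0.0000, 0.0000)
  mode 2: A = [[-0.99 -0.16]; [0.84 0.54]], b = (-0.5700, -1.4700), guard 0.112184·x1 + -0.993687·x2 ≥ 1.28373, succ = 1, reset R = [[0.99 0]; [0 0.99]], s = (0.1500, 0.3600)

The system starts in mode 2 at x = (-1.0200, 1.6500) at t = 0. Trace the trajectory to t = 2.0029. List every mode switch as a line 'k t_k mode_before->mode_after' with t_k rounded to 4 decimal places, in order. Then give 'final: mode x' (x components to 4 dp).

1 1.4870 2->1
final: 1 0.1247 -0.8568

Mode 2: guard c·x = 1.2837 hit at Δt = 1.4870 (t = 1.4870), x⁻ = (-0.6708, -1.3676) → reset → x⁺ = (-0.5141, -0.9939), jump to mode 1
Mode 1: flow for 0.5159 to horizon, guard not reached → x = (0.1247, -0.8568)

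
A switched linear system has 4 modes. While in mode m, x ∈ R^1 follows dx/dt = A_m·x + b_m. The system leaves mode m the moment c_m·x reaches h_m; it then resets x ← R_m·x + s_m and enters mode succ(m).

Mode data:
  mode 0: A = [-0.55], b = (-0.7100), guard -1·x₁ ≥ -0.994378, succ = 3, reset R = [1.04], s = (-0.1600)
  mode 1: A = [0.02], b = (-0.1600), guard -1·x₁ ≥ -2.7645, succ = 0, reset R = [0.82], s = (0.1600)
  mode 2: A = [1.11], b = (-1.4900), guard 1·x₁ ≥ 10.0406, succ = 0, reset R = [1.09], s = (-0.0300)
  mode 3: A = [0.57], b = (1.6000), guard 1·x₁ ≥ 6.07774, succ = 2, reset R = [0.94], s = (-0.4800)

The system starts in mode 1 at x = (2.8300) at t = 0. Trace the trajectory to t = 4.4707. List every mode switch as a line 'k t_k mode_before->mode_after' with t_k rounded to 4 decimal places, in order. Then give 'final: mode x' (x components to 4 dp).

Mode 1: guard c·x = -2.7645 hit at Δt = 0.6295 (t = 0.6295), x⁻ = (2.7645) → reset → x⁺ = (2.4269), jump to mode 0
Mode 0: guard c·x = -0.9944 hit at Δt = 0.8848 (t = 1.5143), x⁻ = (0.9944) → reset → x⁺ = (0.8742), jump to mode 3
Mode 3: guard c·x = 6.0777 hit at Δt = 1.5458 (t = 3.0601), x⁻ = (6.0777) → reset → x⁺ = (5.2331), jump to mode 2
Mode 2: guard c·x = 10.0406 hit at Δt = 0.7248 (t = 3.7849), x⁻ = (10.0406) → reset → x⁺ = (10.9143), jump to mode 0
Mode 0: flow for 0.6858 to horizon, guard not reached → x = (7.0791)

1 0.6295 1->0
2 1.5143 0->3
3 3.0601 3->2
4 3.7849 2->0
final: 0 7.0791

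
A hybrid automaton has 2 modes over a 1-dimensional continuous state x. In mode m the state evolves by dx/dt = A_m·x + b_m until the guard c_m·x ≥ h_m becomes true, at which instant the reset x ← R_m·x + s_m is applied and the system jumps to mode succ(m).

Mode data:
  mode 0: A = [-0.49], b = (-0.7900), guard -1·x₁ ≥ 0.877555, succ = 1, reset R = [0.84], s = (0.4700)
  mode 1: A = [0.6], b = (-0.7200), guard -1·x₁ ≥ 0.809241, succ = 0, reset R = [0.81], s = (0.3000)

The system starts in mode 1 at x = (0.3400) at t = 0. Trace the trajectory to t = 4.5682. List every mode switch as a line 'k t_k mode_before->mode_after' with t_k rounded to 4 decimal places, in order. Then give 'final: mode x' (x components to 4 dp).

Mode 1: guard c·x = 0.8092 hit at Δt = 1.4143 (t = 1.4143), x⁻ = (-0.8092) → reset → x⁺ = (-0.3555), jump to mode 0
Mode 0: guard c·x = 0.8776 hit at Δt = 1.0956 (t = 2.5099), x⁻ = (-0.8776) → reset → x⁺ = (-0.2671), jump to mode 1
Mode 1: guard c·x = 0.8092 hit at Δt = 0.5241 (t = 3.0340), x⁻ = (-0.8092) → reset → x⁺ = (-0.3555), jump to mode 0
Mode 0: guard c·x = 0.8776 hit at Δt = 1.0956 (t = 4.1296), x⁻ = (-0.8776) → reset → x⁺ = (-0.2671), jump to mode 1
Mode 1: flow for 0.4386 to horizon, guard not reached → x = (-0.7089)

1 1.4143 1->0
2 2.5099 0->1
3 3.0340 1->0
4 4.1296 0->1
final: 1 -0.7089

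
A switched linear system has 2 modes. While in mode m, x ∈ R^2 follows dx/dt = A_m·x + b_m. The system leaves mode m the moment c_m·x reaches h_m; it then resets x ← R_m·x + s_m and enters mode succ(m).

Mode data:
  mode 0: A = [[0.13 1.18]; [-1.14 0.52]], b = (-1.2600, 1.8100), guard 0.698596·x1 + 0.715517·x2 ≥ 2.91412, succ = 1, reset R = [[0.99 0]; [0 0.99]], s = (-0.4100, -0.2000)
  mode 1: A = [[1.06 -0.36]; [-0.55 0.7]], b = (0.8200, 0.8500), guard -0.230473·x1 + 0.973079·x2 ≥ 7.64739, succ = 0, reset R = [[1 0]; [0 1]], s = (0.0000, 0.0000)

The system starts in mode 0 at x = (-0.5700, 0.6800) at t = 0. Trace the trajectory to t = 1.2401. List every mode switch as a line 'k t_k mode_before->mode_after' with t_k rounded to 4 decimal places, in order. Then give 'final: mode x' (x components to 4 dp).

1 0.8932 0->1
final: 1 -0.1350 4.6128

Mode 0: guard c·x = 2.9141 hit at Δt = 0.8932 (t = 0.8932), x⁻ = (0.4928, 3.5916) → reset → x⁺ = (0.0779, 3.3557), jump to mode 1
Mode 1: flow for 0.3469 to horizon, guard not reached → x = (-0.1350, 4.6128)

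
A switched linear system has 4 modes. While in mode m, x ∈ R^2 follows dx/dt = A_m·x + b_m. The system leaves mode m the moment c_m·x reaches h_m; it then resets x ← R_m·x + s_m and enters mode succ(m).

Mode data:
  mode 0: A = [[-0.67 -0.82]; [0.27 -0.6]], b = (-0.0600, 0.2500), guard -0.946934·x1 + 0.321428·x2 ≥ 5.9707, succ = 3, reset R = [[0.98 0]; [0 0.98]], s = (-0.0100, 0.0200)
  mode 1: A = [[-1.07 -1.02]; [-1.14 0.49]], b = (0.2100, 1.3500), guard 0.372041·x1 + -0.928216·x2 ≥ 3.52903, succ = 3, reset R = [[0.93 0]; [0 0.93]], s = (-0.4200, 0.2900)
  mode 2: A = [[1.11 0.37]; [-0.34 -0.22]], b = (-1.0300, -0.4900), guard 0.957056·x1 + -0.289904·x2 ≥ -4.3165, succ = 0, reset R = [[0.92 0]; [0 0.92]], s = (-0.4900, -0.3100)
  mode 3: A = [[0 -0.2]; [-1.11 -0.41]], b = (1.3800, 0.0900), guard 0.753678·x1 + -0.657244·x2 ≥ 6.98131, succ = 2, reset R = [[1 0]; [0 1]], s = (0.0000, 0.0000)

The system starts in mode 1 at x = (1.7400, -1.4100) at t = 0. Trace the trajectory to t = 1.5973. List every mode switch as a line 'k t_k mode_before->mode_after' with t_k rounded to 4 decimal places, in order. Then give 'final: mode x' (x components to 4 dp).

1 0.8806 1->3
final: 3 2.9186 -3.3302

Mode 1: guard c·x = 3.5290 hit at Δt = 0.8806 (t = 0.8806), x⁻ = (2.0906, -2.9640) → reset → x⁺ = (1.5243, -2.4665), jump to mode 3
Mode 3: flow for 0.7167 to horizon, guard not reached → x = (2.9186, -3.3302)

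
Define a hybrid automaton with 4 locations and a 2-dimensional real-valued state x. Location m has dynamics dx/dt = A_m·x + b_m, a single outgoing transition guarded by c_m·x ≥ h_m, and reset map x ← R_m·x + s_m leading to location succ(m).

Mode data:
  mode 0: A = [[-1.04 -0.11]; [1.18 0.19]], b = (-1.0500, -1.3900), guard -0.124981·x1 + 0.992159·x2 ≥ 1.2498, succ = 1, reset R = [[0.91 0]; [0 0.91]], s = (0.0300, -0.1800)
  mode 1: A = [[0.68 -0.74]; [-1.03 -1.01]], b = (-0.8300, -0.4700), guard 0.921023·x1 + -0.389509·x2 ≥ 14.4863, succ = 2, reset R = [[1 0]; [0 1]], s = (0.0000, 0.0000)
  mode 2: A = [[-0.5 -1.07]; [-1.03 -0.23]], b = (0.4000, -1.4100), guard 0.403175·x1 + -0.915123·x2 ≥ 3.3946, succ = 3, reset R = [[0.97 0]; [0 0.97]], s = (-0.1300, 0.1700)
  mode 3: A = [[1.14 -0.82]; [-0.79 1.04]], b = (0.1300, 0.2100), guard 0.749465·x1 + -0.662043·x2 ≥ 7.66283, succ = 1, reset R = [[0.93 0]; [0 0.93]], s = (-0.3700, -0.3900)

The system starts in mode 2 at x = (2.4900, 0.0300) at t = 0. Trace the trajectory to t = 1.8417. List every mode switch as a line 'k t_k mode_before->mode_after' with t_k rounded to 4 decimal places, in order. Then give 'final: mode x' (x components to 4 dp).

1 0.6750 2->3
2 1.1031 3->1
final: 1 11.5537 -7.1044

Mode 2: guard c·x = 3.3946 hit at Δt = 0.6750 (t = 0.6750), x⁻ = (2.8056, -2.4734) → reset → x⁺ = (2.5914, -2.2292), jump to mode 3
Mode 3: guard c·x = 7.6628 hit at Δt = 0.4281 (t = 1.1031), x⁻ = (5.7955, -5.0138) → reset → x⁺ = (5.0198, -5.0528), jump to mode 1
Mode 1: flow for 0.7386 to horizon, guard not reached → x = (11.5537, -7.1044)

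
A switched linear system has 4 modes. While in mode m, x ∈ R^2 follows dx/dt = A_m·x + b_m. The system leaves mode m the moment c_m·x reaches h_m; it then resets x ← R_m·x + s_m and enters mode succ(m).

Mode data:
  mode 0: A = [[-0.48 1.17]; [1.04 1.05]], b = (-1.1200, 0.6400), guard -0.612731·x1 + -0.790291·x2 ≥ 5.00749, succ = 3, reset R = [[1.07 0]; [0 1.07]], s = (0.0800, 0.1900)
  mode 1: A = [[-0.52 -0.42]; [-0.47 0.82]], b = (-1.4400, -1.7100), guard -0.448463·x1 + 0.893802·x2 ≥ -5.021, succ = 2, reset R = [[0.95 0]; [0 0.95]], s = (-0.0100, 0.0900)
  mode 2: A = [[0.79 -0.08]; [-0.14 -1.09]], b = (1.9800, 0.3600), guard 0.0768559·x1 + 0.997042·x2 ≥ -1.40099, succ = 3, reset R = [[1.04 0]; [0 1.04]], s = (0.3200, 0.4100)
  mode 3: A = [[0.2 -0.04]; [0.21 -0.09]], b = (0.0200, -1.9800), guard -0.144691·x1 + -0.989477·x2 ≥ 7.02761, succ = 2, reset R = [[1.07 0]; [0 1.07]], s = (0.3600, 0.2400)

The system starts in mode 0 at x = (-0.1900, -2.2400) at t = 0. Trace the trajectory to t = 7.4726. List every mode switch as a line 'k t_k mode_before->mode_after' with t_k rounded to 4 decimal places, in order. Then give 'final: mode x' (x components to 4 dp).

1 0.5504 0->3
2 1.5983 3->2
3 2.8790 2->3
4 5.5032 3->2
5 6.7824 2->3
final: 3 -3.4841 -2.5280

Mode 0: guard c·x = 5.0075 hit at Δt = 0.5504 (t = 0.5504), x⁻ = (-2.4780, -4.4150) → reset → x⁺ = (-2.5715, -4.5341), jump to mode 3
Mode 3: guard c·x = 7.0276 hit at Δt = 1.0479 (t = 1.5983), x⁻ = (-2.8875, -6.6801) → reset → x⁺ = (-2.7296, -6.9077), jump to mode 2
Mode 2: guard c·x = -1.4010 hit at Δt = 1.2807 (t = 2.8790), x⁻ = (-2.4318, -1.2177) → reset → x⁺ = (-2.2091, -0.8564), jump to mode 3
Mode 3: guard c·x = 7.0276 hit at Δt = 2.6242 (t = 5.5032), x⁻ = (-3.1726, -6.6384) → reset → x⁺ = (-3.0347, -6.8631), jump to mode 2
Mode 2: guard c·x = -1.4010 hit at Δt = 1.2792 (t = 6.7824), x⁻ = (-3.2790, -1.1524) → reset → x⁺ = (-3.0901, -0.7885), jump to mode 3
Mode 3: flow for 0.6902 to horizon, guard not reached → x = (-3.4841, -2.5280)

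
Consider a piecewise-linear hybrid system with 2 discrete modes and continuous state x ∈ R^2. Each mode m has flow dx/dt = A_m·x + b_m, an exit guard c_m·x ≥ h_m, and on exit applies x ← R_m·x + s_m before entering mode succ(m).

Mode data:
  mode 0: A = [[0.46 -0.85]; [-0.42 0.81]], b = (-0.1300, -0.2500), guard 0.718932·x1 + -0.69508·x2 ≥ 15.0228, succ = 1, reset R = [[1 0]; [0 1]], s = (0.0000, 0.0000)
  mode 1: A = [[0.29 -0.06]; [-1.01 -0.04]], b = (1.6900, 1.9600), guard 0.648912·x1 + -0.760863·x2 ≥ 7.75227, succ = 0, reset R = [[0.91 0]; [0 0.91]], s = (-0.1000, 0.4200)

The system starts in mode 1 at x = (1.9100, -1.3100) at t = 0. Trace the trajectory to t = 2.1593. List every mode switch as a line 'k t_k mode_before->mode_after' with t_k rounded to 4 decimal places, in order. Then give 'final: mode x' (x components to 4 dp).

1 1.5688 1->0
final: 0 11.0363 -8.7013

Mode 1: guard c·x = 7.7523 hit at Δt = 1.5688 (t = 1.5688), x⁻ = (6.6300, -4.5343) → reset → x⁺ = (5.9333, -3.7062), jump to mode 0
Mode 0: flow for 0.5905 to horizon, guard not reached → x = (11.0363, -8.7013)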